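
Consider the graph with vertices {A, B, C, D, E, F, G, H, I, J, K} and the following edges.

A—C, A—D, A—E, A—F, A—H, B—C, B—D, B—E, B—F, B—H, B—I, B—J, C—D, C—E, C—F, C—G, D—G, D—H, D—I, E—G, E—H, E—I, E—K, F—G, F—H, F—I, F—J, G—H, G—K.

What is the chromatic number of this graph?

E, G, H are mutually adjacent, so at least 3 colors are needed.
3 colors suffice: color 1 → {D, E, F}; color 2 → {A, B, G}; color 3 → {C, H, I, J, K}. Each edge has distinct colors on its endpoints.

3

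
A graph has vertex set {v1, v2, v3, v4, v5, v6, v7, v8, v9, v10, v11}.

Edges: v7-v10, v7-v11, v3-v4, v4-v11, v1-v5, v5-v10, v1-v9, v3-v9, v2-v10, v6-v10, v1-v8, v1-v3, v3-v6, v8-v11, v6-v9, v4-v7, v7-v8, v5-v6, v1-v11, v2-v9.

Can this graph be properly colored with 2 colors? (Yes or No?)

v1, v8, v11 are mutually adjacent, so at least 3 colors are needed.
So 2 colors are not enough.

No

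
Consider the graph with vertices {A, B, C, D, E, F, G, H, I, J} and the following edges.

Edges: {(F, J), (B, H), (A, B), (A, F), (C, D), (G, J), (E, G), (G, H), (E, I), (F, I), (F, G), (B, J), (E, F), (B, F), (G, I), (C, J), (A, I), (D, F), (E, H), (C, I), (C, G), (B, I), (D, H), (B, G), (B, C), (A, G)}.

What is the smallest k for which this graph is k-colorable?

A, B, F, G, I are mutually adjacent (a clique of size 5), so at least 5 colors are needed.
One proper 5-coloring: A=purple, B=green, C=blue, D=red, E=green, F=blue, G=red, H=blue, I=yellow, J=yellow. No two adjacent vertices share a color.

5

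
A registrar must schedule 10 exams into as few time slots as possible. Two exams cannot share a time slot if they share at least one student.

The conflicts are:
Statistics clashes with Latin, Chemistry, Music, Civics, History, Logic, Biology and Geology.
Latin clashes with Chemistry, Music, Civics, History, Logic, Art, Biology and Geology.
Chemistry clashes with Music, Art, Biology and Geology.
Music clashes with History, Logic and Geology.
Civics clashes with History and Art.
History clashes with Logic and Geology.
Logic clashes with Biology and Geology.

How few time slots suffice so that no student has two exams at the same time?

6

Statistics, Latin, Music, History, Logic, Geology all conflict with each other, so at least 6 time slots are needed.
6 time slots suffice: time slot 1 → {Latin}; time slot 2 → {Statistics, Art}; time slot 3 → {Music, Civics, Biology}; time slot 4 → {Chemistry, History}; time slot 5 → {Logic}; time slot 6 → {Geology}. No two conflicting exams share a time slot.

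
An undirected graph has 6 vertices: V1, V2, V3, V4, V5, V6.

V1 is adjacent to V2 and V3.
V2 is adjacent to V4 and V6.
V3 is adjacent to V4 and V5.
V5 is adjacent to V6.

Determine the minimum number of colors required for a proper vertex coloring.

3

The cycle V2-V1-V3-V5-V6-V2 has odd length 5, so it cannot be 2-colored; at least 3 colors are needed.
3 colors suffice: color red → {V2, V3}; color blue → {V1, V4, V6}; color green → {V5}. No two adjacent vertices share a color.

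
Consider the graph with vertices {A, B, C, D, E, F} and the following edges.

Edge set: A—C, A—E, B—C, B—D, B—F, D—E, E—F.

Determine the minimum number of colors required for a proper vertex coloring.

The cycle C-B-D-E-A-C has odd length 5, so it cannot be 2-colored; at least 3 colors are needed.
3 colors suffice: A=blue, B=red, C=green, D=blue, E=red, F=blue. Every edge joins two different colors.

3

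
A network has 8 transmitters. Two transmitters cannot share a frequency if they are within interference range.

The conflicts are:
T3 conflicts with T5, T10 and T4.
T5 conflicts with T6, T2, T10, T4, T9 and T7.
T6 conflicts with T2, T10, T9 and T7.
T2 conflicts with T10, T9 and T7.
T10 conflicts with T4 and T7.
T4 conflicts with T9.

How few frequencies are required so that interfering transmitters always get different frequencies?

T5, T6, T2, T10, T7 all conflict with each other, so at least 5 frequencies are needed.
Using 5 frequencies: T3=4, T5=1, T6=3, T2=4, T10=2, T4=3, T9=2, T7=5. Each listed conflict is separated.

5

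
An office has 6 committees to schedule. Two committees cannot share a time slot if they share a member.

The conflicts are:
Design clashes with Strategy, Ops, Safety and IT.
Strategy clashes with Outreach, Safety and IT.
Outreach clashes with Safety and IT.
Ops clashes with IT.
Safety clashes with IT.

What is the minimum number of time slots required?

Design, Strategy, Safety, IT pairwise conflict, so at least 4 time slots are needed.
4 time slots suffice: time slot 1 → {IT}; time slot 2 → {Design, Outreach}; time slot 3 → {Ops, Safety}; time slot 4 → {Strategy}. No two conflicting committees share a time slot.

4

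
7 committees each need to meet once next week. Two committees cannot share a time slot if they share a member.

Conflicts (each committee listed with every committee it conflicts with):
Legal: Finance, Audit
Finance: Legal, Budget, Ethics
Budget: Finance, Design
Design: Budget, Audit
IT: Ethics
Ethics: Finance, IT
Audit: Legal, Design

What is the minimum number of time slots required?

The cycle Design-Audit-Legal-Finance-Budget-Design has odd length 5, so it cannot be 2-colored; at least 3 time slots are needed.
3 time slots suffice: time slot 1 → {Finance, IT, Audit}; time slot 2 → {Legal, Budget, Ethics}; time slot 3 → {Design}. Every pair that conflicts lands in different time slots.

3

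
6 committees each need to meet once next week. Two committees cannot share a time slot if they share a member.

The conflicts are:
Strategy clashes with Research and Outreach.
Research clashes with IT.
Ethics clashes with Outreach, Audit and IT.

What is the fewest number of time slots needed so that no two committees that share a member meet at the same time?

3

The cycle Strategy-Outreach-Ethics-IT-Research-Strategy has odd length 5, so it cannot be 2-colored; at least 3 time slots are needed.
3 time slots suffice: time slot 1 → {Research, Ethics}; time slot 2 → {Outreach, Audit, IT}; time slot 3 → {Strategy}. No two conflicting committees share a time slot.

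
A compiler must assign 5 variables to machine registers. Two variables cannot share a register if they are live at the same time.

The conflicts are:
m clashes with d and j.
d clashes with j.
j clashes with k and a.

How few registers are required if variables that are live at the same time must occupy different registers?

3

m, d, j pairwise conflict, so at least 3 registers are needed.
3 registers suffice: register 1 → {j}; register 2 → {m, k, a}; register 3 → {d}. Each listed conflict is separated.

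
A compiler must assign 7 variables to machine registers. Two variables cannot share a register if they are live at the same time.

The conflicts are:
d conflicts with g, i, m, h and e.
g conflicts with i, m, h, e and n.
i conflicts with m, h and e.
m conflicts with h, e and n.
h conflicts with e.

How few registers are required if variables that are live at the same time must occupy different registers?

d, g, i, m, h, e all conflict with each other, so at least 6 registers are needed.
6 registers suffice: register 1 → {m}; register 2 → {g}; register 3 → {i, n}; register 4 → {e}; register 5 → {h}; register 6 → {d}. Every pair that conflicts lands in different registers.

6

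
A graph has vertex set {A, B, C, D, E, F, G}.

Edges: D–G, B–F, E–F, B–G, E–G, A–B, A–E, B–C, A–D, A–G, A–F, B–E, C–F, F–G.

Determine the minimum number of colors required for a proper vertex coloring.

5

A, B, E, F, G are mutually adjacent (a clique of size 5), so at least 5 colors are needed.
5 colors suffice: A=blue, B=green, C=red, D=green, E=purple, F=yellow, G=red. No two adjacent vertices share a color.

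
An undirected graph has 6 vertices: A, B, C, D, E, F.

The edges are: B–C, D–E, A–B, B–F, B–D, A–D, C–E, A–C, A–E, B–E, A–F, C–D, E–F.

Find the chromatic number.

A, B, C, D, E are mutually adjacent (a clique of size 5), so at least 5 colors are needed.
One proper 5-coloring: A=red, B=blue, C=yellow, D=purple, E=green, F=yellow. Every edge joins two different colors.

5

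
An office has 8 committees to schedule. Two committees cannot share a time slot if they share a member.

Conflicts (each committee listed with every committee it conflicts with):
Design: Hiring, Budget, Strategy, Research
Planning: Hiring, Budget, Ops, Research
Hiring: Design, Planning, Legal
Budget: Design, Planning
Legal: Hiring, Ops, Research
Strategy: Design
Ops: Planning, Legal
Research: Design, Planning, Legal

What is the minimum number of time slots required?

2

Planning and Hiring conflict, so at least 2 time slots are needed.
2 time slots suffice: time slot 1 → {Design, Planning, Legal}; time slot 2 → {Hiring, Budget, Strategy, Ops, Research}. No two conflicting committees share a time slot.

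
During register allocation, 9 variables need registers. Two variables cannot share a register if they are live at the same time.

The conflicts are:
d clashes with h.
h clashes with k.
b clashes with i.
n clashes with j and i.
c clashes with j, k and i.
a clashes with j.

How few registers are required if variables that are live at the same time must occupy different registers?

2

n and i conflict, so at least 2 registers are needed.
2 registers suffice: d=1, h=2, b=2, n=2, c=2, a=2, j=1, k=1, i=1. Every pair that conflicts lands in different registers.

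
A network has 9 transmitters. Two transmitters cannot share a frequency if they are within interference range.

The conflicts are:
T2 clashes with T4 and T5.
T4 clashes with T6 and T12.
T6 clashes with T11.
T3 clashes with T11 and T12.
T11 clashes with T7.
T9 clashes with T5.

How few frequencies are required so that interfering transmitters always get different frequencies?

The cycle T6-T11-T3-T12-T4-T6 has odd length 5, so it cannot be 2-colored; at least 3 frequencies are needed.
3 frequencies suffice: frequency 1 → {T4, T11, T5}; frequency 2 → {T2, T6, T3, T9, T7}; frequency 3 → {T12}. No two conflicting transmitters share a frequency.

3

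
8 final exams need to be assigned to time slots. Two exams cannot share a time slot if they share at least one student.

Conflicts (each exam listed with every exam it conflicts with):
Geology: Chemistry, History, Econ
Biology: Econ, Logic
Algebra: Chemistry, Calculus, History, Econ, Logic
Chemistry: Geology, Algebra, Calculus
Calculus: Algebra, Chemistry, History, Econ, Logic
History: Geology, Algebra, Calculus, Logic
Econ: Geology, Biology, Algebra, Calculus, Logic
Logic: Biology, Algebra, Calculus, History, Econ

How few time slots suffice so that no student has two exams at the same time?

4

Algebra, Calculus, History, Logic are mutually in conflict, so at least 4 time slots are needed.
A valid assignment using 4 time slots: Geology=1, Biology=1, Algebra=2, Chemistry=3, Calculus=1, History=4, Econ=4, Logic=3. No two conflicting exams share a time slot.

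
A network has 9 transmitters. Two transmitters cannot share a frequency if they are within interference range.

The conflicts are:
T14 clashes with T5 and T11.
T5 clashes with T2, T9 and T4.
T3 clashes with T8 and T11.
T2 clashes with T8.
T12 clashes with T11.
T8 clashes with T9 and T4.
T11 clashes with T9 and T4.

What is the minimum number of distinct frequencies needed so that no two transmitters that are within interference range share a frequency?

2

T14 and T5 conflict, so at least 2 frequencies are needed.
2 frequencies suffice: T14=2, T5=1, T3=2, T2=2, T12=2, T8=1, T11=1, T9=2, T4=2. No two conflicting transmitters share a frequency.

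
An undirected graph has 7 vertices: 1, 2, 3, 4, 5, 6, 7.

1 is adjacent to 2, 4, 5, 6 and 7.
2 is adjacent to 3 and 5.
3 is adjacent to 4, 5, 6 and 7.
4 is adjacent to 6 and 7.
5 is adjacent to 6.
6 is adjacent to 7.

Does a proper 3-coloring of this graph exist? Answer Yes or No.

No

1, 4, 6, 7 are mutually adjacent (a clique of size 4), so at least 4 colors are needed.
So 3 colors are not enough.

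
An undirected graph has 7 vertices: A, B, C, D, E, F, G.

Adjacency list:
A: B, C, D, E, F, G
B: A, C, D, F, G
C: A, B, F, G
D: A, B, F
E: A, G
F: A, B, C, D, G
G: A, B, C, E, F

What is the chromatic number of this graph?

5

A, B, C, F, G are mutually adjacent (a clique of size 5), so at least 5 colors are needed.
5 colors suffice: color 1 → {A}; color 2 → {B, E}; color 3 → {D, G}; color 4 → {F}; color 5 → {C}. No two adjacent vertices share a color.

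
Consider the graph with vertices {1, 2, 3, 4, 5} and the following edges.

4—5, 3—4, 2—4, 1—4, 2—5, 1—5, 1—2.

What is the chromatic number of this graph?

4

1, 2, 4, 5 form a clique, so at least 4 colors are needed.
One proper 4-coloring: 1=yellow, 2=green, 3=blue, 4=red, 5=blue. Every edge joins two different colors.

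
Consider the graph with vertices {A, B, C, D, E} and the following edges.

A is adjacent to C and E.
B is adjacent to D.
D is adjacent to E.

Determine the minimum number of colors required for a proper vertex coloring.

B and D are adjacent, so at least 2 colors are needed.
2 colors suffice: A=1, B=2, C=2, D=1, E=2. Every edge joins two different colors.

2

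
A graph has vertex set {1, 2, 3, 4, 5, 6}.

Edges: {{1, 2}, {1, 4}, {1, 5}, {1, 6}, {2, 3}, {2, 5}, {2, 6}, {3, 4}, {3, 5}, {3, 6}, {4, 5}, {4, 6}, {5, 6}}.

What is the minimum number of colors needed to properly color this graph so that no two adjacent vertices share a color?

3, 4, 5, 6 are pairwise adjacent (a clique of size 4), so at least 4 colors are needed.
4 colors suffice: color red → {6}; color blue → {5}; color green → {1, 3}; color yellow → {2, 4}. Each edge has distinct colors on its endpoints.

4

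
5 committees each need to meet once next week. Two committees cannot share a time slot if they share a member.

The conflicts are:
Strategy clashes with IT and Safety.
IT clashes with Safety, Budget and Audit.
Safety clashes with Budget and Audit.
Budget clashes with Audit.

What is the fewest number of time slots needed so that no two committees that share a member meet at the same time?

IT, Safety, Budget, Audit pairwise conflict, so at least 4 time slots are needed.
4 time slots suffice: time slot 1 → {IT}; time slot 2 → {Safety}; time slot 3 → {Strategy, Budget}; time slot 4 → {Audit}. No two conflicting committees share a time slot.

4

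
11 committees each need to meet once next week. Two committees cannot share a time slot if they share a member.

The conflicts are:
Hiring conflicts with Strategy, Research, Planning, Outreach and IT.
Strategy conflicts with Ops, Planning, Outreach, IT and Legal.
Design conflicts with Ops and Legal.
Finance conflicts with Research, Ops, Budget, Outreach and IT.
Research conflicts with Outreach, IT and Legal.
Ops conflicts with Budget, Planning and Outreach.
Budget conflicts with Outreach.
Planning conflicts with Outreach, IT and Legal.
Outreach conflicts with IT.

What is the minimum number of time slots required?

Hiring, Strategy, Planning, Outreach, IT all conflict with each other, so at least 5 time slots are needed.
A valid assignment using 5 time slots: Hiring=5, Strategy=3, Design=2, Finance=3, Research=2, Ops=4, Budget=2, Planning=2, Outreach=1, IT=4, Legal=1. Each listed conflict is separated.

5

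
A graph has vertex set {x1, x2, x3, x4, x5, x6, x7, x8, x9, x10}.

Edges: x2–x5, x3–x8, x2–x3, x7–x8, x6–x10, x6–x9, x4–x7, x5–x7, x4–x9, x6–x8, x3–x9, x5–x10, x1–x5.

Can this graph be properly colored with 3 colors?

Yes

The chromatic number is 3. The cycle x5-x10-x6-x8-x7-x5 has odd length 5, so it cannot be 2-colored; at least 3 colors are needed.
3 colors suffice: color 1 → {x3, x4, x5, x6}; color 2 → {x1, x2, x7, x9, x10}; color 3 → {x8}.
That is already a proper 3-coloring.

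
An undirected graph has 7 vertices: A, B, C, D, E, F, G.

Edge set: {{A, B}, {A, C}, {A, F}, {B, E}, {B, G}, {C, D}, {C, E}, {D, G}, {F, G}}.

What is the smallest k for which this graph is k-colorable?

The cycle B-G-D-C-E-B has odd length 5, so it cannot be 2-colored; at least 3 colors are needed.
A valid assignment using 3 colors: A=2, B=1, C=1, D=3, E=2, F=1, G=2. No two adjacent vertices share a color.

3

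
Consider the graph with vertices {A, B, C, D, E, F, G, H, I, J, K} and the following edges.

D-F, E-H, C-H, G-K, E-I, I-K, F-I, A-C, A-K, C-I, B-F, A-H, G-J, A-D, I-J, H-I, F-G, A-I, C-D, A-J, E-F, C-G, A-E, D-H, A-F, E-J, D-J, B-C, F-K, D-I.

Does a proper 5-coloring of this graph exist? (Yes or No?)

The chromatic number is 5. A, C, D, H, I form a clique, so at least 5 colors are needed.
5 colors suffice: A=1, B=1, C=3, D=4, E=4, F=3, G=1, H=5, I=2, J=3, K=4.
That is already a proper 5-coloring.

Yes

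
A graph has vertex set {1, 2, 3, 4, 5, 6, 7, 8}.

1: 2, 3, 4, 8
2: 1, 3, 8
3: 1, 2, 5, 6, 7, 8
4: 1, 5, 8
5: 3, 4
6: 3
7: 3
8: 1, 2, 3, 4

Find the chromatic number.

4

1, 2, 3, 8 are pairwise adjacent (a clique of size 4), so at least 4 colors are needed.
One proper 4-coloring: 1=c, 2=d, 3=a, 4=a, 5=b, 6=b, 7=b, 8=b. Each edge has distinct colors on its endpoints.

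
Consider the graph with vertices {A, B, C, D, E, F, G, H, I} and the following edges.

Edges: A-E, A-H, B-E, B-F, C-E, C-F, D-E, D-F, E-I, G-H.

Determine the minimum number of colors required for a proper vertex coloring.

G and H are adjacent, so at least 2 colors are needed.
2 colors suffice: color 1 → {E, F, H}; color 2 → {A, B, C, D, G, I}. No two adjacent vertices share a color.

2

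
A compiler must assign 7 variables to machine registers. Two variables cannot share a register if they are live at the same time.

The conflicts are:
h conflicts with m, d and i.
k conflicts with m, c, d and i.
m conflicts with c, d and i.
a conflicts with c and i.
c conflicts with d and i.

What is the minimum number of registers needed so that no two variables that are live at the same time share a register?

k, m, c, d are mutually in conflict, so at least 4 registers are needed.
4 registers suffice: register 1 → {d, i}; register 2 → {m, a}; register 3 → {h, c}; register 4 → {k}. Every pair that conflicts lands in different registers.

4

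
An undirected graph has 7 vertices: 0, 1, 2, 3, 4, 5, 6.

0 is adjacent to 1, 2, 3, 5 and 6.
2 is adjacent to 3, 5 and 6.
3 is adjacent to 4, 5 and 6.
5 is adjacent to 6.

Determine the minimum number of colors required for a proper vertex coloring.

0, 2, 3, 5, 6 form a clique, so at least 5 colors are needed.
A valid assignment using 5 colors: 0=blue, 1=red, 2=purple, 3=red, 4=blue, 5=yellow, 6=green. Every edge joins two different colors.

5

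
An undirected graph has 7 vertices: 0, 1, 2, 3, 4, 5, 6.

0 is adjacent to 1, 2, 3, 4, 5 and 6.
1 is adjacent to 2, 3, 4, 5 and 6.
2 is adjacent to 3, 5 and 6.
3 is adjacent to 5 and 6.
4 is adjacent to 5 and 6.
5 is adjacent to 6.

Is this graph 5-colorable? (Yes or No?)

0, 1, 2, 3, 5, 6 form a clique, so at least 6 colors are needed.
So 5 colors are not enough.

No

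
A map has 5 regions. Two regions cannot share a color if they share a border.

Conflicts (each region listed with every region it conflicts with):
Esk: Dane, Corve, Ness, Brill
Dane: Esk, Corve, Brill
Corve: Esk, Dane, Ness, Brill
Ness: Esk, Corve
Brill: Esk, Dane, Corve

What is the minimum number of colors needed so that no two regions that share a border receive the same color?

4

Esk, Dane, Corve, Brill are mutually in conflict, so at least 4 colors are needed.
One proper 4-coloring: Esk=2, Dane=3, Corve=1, Ness=3, Brill=4. Every pair that conflicts lands in different colors.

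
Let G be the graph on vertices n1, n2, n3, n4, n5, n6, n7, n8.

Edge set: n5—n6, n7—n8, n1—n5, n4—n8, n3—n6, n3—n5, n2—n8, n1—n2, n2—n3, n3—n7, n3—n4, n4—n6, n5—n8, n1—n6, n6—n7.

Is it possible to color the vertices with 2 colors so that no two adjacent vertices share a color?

n3, n4, n6 form a triangle, so at least 3 colors are needed.
So 2 colors are not enough.

No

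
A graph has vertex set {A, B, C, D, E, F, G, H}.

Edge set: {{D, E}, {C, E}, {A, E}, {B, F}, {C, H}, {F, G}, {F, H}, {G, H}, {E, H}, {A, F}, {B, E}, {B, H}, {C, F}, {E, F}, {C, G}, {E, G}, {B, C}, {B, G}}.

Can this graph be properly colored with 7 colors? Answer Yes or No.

Yes

The chromatic number is 6. B, C, E, F, G, H are mutually adjacent (a clique of size 6), so at least 6 colors are needed.
A valid assignment using 6 colors: A=3, B=6, C=4, D=2, E=1, F=2, G=3, H=5.
Since 7 ≥ 6, a proper 7-coloring certainly exists.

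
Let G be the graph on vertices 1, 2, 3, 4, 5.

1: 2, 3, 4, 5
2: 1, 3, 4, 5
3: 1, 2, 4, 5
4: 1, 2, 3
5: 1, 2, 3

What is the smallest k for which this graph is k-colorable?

1, 2, 3, 4 form a clique, so at least 4 colors are needed.
4 colors suffice: color red → {3}; color blue → {2}; color green → {1}; color yellow → {4, 5}. Every edge joins two different colors.

4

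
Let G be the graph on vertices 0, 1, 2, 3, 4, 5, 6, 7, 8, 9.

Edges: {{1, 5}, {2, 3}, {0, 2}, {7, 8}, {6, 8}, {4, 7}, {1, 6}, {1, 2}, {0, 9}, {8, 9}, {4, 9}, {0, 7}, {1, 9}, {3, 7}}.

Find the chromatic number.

2

1 and 6 are adjacent, so at least 2 colors are needed.
2 colors suffice: color a → {2, 5, 6, 7, 9}; color b → {0, 1, 3, 4, 8}. No two adjacent vertices share a color.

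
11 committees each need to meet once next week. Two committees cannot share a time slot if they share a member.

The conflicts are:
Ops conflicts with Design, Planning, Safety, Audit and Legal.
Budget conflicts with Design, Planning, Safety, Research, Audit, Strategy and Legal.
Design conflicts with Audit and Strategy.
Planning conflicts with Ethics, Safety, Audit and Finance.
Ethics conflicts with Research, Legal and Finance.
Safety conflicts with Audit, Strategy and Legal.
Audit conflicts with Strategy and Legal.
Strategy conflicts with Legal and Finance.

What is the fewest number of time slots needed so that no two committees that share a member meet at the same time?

Budget, Safety, Audit, Strategy, Legal all conflict with each other, so at least 5 time slots are needed.
5 time slots suffice: time slot 1 → {Ops, Budget, Ethics}; time slot 2 → {Research, Audit, Finance}; time slot 3 → {Design, Planning, Legal}; time slot 4 → {Safety}; time slot 5 → {Strategy}. No two conflicting committees share a time slot.

5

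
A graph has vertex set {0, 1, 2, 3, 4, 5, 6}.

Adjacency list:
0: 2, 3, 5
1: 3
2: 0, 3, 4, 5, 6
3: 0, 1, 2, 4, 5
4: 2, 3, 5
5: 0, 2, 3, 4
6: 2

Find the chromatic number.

0, 2, 3, 5 form a clique, so at least 4 colors are needed.
One proper 4-coloring: 0=d, 1=a, 2=a, 3=b, 4=d, 5=c, 6=b. Every edge joins two different colors.

4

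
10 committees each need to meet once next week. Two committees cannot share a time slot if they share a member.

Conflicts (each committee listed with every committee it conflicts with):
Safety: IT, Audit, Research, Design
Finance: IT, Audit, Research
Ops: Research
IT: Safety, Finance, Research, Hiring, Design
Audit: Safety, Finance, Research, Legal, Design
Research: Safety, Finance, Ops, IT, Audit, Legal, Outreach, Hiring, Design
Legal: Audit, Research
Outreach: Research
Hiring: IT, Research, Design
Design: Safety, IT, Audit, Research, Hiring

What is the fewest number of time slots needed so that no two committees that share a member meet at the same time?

4

IT, Research, Hiring, Design all conflict with each other, so at least 4 time slots are needed.
4 time slots suffice: time slot 1 → {Research}; time slot 2 → {Ops, IT, Audit, Outreach}; time slot 3 → {Finance, Legal, Design}; time slot 4 → {Safety, Hiring}. No two conflicting committees share a time slot.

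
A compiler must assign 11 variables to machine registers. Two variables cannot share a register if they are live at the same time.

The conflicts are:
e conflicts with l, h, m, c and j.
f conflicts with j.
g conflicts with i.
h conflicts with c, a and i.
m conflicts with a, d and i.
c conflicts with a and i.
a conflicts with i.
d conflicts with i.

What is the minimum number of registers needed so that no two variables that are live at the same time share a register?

h, c, a, i pairwise conflict, so at least 4 registers are needed.
Using 4 registers: e=1, l=2, f=1, g=2, h=2, m=2, c=3, a=4, j=2, d=3, i=1. Every pair that conflicts lands in different registers.

4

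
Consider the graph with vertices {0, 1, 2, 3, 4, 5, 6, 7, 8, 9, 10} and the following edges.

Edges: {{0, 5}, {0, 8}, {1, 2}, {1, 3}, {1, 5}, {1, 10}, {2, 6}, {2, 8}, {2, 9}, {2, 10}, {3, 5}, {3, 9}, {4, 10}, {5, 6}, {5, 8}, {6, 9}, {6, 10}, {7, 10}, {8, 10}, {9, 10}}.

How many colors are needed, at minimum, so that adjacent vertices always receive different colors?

4

2, 6, 9, 10 form a clique, so at least 4 colors are needed.
A valid assignment using 4 colors: 0=b, 1=c, 2=b, 3=b, 4=b, 5=a, 6=c, 7=b, 8=c, 9=d, 10=a. No two adjacent vertices share a color.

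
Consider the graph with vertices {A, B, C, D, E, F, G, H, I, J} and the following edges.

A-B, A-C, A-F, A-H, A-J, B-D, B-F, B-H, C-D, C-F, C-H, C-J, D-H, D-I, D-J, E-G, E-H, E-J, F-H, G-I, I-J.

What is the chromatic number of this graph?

4

A, B, F, H are mutually adjacent (a clique of size 4), so at least 4 colors are needed.
4 colors suffice: color red → {G, H, J}; color blue → {B, C, E, I}; color green → {A, D}; color yellow → {F}. Each edge has distinct colors on its endpoints.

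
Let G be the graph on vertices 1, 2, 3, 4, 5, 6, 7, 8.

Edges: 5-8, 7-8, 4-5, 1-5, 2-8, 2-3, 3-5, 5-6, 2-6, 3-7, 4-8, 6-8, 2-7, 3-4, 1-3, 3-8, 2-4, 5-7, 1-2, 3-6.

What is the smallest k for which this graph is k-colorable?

2, 3, 7, 8 are mutually adjacent (a clique of size 4), so at least 4 colors are needed.
4 colors suffice: color a → {3}; color b → {1, 8}; color c → {2, 5}; color d → {4, 6, 7}. Each edge has distinct colors on its endpoints.

4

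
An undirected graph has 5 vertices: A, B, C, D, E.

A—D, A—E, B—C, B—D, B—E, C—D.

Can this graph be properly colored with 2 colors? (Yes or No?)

No

B, C, D are mutually adjacent, so at least 3 colors are needed.
So 2 colors are not enough.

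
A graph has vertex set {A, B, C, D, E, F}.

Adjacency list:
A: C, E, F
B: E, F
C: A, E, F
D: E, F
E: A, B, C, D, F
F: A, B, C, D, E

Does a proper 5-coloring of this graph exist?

Yes

The chromatic number is 4. A, C, E, F are mutually adjacent (a clique of size 4), so at least 4 colors are needed.
4 colors suffice: A=green, B=green, C=yellow, D=green, E=red, F=blue.
Since 5 ≥ 4, a proper 5-coloring certainly exists.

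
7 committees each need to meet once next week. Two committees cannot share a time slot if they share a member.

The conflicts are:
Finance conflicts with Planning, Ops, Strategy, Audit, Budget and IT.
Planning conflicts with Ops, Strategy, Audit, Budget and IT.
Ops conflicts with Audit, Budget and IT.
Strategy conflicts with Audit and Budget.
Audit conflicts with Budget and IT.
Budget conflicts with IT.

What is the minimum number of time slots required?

Finance, Planning, Ops, Audit, Budget, IT are mutually in conflict, so at least 6 time slots are needed.
6 time slots suffice: time slot 1 → {Finance}; time slot 2 → {Audit}; time slot 3 → {Budget}; time slot 4 → {Planning}; time slot 5 → {Strategy, IT}; time slot 6 → {Ops}. Every pair that conflicts lands in different time slots.

6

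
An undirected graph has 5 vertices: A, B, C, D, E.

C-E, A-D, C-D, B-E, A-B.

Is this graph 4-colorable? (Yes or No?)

The chromatic number is 3. The cycle E-B-A-D-C-E has odd length 5, so it cannot be 2-colored; at least 3 colors are needed.
3 colors suffice: color 1 → {A, E}; color 2 → {B, C}; color 3 → {D}.
Since 4 ≥ 3, a proper 4-coloring certainly exists.

Yes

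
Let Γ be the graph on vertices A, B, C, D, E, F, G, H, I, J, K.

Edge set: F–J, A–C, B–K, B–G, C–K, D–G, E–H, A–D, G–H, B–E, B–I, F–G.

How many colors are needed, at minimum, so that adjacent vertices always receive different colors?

D and G are adjacent, so at least 2 colors are needed.
One proper 2-coloring: A=red, B=blue, C=blue, D=blue, E=red, F=blue, G=red, H=blue, I=red, J=red, K=red. Every edge joins two different colors.

2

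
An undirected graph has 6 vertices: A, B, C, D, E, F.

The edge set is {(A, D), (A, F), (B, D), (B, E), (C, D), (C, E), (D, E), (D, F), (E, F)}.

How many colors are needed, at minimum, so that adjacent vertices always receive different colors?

C, D, E are mutually adjacent, so at least 3 colors are needed.
One proper 3-coloring: A=2, B=3, C=3, D=1, E=2, F=3. No two adjacent vertices share a color.

3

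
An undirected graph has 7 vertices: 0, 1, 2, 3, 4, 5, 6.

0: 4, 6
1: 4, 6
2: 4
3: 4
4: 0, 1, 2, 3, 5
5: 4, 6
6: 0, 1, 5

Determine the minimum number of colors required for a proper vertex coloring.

3 and 4 are adjacent, so at least 2 colors are needed.
A valid assignment using 2 colors: 0=b, 1=b, 2=b, 3=b, 4=a, 5=b, 6=a. Every edge joins two different colors.

2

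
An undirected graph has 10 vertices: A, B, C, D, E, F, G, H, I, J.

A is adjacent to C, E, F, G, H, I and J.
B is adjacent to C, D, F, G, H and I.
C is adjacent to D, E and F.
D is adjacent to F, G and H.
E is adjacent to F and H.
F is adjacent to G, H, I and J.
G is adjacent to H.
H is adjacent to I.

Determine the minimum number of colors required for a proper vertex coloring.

B, D, F, G, H form a clique, so at least 5 colors are needed.
5 colors suffice: A=3, B=3, C=2, D=5, E=4, F=1, G=4, H=2, I=4, J=2. No two adjacent vertices share a color.

5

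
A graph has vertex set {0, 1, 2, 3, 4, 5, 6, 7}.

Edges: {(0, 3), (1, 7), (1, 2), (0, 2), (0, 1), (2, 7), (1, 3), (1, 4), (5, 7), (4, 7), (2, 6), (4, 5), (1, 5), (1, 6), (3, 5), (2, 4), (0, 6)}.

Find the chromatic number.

1, 2, 4, 7 form a clique, so at least 4 colors are needed.
4 colors suffice: color red → {1}; color blue → {2, 5}; color green → {0, 4}; color yellow → {3, 6, 7}. Each edge has distinct colors on its endpoints.

4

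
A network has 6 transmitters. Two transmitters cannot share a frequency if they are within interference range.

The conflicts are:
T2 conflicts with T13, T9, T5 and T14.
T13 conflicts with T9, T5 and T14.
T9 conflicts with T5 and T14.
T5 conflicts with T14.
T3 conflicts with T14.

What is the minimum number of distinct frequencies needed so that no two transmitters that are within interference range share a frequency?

5

T2, T13, T9, T5, T14 all conflict with each other, so at least 5 frequencies are needed.
5 frequencies suffice: frequency 1 → {T14}; frequency 2 → {T9, T3}; frequency 3 → {T2}; frequency 4 → {T5}; frequency 5 → {T13}. Each listed conflict is separated.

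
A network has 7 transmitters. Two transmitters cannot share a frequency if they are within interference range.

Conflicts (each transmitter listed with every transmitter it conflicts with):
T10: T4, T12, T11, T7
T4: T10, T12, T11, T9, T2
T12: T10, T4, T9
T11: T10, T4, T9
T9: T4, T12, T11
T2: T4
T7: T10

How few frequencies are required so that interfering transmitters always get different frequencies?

3

T4, T11, T9 all conflict with each other, so at least 3 frequencies are needed.
Using 3 frequencies: T10=2, T4=1, T12=3, T11=3, T9=2, T2=2, T7=1. Each listed conflict is separated.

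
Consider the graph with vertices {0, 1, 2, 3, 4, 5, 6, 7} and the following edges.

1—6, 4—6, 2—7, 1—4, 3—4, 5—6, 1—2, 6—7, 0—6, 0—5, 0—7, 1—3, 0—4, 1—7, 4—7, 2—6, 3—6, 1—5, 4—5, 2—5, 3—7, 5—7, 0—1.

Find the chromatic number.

6

0, 1, 4, 5, 6, 7 are mutually adjacent (a clique of size 6), so at least 6 colors are needed.
6 colors suffice: color a → {1}; color b → {7}; color c → {6}; color d → {3, 5}; color e → {2, 4}; color f → {0}. Each edge has distinct colors on its endpoints.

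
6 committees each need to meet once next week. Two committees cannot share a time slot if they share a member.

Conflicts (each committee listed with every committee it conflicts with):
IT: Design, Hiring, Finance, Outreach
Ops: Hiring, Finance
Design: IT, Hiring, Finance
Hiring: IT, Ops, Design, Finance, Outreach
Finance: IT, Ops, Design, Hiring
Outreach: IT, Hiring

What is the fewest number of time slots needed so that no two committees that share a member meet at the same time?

4

IT, Design, Hiring, Finance all conflict with each other, so at least 4 time slots are needed.
Using 4 time slots: IT=2, Ops=2, Design=4, Hiring=1, Finance=3, Outreach=3. Each listed conflict is separated.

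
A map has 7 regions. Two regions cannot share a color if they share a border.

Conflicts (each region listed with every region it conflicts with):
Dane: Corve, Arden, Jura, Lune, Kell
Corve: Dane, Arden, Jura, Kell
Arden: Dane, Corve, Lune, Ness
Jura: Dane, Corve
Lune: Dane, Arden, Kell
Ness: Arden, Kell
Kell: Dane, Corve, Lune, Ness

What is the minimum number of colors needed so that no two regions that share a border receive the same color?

3

Dane, Corve, Jura are mutually in conflict, so at least 3 colors are needed.
One proper 3-coloring: Dane=1, Corve=3, Arden=2, Jura=2, Lune=3, Ness=1, Kell=2. Each listed conflict is separated.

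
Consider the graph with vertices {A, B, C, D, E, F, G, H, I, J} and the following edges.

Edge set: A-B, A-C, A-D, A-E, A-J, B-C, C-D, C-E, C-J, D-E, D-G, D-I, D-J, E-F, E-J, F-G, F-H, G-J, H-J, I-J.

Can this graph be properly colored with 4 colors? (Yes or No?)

A, C, D, E, J form a clique, so at least 5 colors are needed.
So 4 colors are not enough.

No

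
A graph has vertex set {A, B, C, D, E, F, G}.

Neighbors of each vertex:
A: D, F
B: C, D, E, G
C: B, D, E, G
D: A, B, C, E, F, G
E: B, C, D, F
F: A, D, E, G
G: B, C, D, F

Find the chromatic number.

4

B, C, D, E are pairwise adjacent (a clique of size 4), so at least 4 colors are needed.
4 colors suffice: color 1 → {D}; color 2 → {C, F}; color 3 → {A, E, G}; color 4 → {B}. No two adjacent vertices share a color.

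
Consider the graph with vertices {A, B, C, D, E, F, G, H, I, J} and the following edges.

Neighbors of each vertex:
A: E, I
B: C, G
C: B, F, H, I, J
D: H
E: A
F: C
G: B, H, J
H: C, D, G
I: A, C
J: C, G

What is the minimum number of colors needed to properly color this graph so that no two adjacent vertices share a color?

2

G and J are adjacent, so at least 2 colors are needed.
2 colors suffice: color 1 → {A, C, D, G}; color 2 → {B, E, F, H, I, J}. Every edge joins two different colors.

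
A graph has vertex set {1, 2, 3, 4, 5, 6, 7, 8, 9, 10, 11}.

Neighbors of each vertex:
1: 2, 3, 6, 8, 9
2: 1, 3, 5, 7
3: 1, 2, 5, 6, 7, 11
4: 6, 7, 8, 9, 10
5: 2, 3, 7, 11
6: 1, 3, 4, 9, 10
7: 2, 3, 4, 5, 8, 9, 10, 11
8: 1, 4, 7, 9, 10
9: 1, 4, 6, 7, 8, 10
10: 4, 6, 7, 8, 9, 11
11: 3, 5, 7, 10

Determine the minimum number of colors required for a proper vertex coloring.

4, 7, 8, 9, 10 form a clique, so at least 5 colors are needed.
One proper 5-coloring: 1=a, 2=c, 3=b, 4=d, 5=d, 6=e, 7=a, 8=e, 9=b, 10=c, 11=e. No two adjacent vertices share a color.

5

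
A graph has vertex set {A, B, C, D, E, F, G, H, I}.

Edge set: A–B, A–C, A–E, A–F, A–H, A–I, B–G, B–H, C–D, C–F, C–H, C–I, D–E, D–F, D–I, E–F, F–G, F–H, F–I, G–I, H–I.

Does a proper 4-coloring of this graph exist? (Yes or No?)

No

A, C, F, H, I form a clique, so at least 5 colors are needed.
So 4 colors are not enough.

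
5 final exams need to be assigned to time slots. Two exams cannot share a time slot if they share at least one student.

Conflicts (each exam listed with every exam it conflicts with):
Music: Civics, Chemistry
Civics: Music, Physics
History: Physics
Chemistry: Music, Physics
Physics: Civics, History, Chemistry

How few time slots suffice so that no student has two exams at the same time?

2

Music and Chemistry conflict, so at least 2 time slots are needed.
2 time slots suffice: Music=1, Civics=2, History=2, Chemistry=2, Physics=1. No two conflicting exams share a time slot.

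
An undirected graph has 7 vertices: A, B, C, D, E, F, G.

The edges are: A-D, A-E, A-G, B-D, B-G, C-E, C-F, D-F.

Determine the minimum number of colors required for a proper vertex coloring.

3

The cycle D-A-E-C-F-D has odd length 5, so it cannot be 2-colored; at least 3 colors are needed.
3 colors suffice: A=1, B=1, C=1, D=2, E=2, F=3, G=2. No two adjacent vertices share a color.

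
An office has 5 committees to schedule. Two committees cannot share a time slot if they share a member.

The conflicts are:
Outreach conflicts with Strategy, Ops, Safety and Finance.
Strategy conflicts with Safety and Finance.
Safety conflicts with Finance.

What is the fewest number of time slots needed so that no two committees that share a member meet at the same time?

Outreach, Strategy, Safety, Finance are mutually in conflict, so at least 4 time slots are needed.
Using 4 time slots: Outreach=1, Strategy=3, Ops=2, Safety=4, Finance=2. Each listed conflict is separated.

4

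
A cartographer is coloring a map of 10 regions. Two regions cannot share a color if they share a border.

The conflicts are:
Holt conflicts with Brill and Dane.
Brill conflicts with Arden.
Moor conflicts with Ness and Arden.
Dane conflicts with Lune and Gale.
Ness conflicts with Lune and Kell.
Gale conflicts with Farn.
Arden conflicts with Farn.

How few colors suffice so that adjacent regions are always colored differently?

The cycle Lune-Dane-Gale-Farn-Arden-Moor-Ness-Lune has odd length 7, so it cannot be 2-colored; at least 3 colors are needed.
3 colors suffice: color 1 → {Dane, Ness, Arden}; color 2 → {Brill, Moor, Lune, Kell, Farn}; color 3 → {Holt, Gale}. Every pair that conflicts lands in different colors.

3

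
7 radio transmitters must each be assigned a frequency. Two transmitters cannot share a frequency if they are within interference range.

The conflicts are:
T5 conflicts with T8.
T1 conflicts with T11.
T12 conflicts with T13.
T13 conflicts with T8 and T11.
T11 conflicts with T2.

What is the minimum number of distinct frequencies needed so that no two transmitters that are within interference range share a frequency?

T13 and T11 conflict, so at least 2 frequencies are needed.
2 frequencies suffice: frequency 1 → {T12, T8, T11}; frequency 2 → {T5, T1, T13, T2}. Every pair that conflicts lands in different frequencies.

2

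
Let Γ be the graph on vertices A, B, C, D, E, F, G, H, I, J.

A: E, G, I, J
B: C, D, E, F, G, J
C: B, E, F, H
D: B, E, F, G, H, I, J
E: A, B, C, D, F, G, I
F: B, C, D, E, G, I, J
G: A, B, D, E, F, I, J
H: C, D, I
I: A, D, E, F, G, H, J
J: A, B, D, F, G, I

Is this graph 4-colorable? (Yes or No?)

B, D, F, G, J form a clique, so at least 5 colors are needed.
So 4 colors are not enough.

No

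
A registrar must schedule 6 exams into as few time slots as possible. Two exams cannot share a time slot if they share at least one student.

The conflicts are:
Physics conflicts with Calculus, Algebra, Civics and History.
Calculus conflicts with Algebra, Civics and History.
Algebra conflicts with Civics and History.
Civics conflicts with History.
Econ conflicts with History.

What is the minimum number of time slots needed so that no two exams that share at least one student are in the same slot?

Physics, Calculus, Algebra, Civics, History all conflict with each other, so at least 5 time slots are needed.
A valid assignment using 5 time slots: Physics=4, Calculus=3, Algebra=2, Civics=5, Econ=2, History=1. Every pair that conflicts lands in different time slots.

5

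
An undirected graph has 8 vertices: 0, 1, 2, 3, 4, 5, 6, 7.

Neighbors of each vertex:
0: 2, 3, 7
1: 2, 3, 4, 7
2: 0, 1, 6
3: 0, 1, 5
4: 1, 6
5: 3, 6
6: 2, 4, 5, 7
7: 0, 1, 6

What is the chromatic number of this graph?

The cycle 3-0-7-6-5-3 has odd length 5, so it cannot be 2-colored; at least 3 colors are needed.
3 colors suffice: color red → {0, 1, 6}; color blue → {2, 3, 4, 7}; color green → {5}. Each edge has distinct colors on its endpoints.

3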